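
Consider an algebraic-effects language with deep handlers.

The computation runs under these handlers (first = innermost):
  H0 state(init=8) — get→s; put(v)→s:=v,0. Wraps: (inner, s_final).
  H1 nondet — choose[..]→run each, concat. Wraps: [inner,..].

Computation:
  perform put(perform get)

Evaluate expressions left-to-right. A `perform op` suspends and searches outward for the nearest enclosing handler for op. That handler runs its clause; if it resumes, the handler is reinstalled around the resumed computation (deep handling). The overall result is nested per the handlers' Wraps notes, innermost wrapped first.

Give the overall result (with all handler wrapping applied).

Step-by-step:
get @ H0 ⇒ 8
put(8) @ H0 ⇒ s:=8
H0 returns (0, 8)
H1 returns [(0, 8)]
= [(0, 8)]

Answer: [(0, 8)]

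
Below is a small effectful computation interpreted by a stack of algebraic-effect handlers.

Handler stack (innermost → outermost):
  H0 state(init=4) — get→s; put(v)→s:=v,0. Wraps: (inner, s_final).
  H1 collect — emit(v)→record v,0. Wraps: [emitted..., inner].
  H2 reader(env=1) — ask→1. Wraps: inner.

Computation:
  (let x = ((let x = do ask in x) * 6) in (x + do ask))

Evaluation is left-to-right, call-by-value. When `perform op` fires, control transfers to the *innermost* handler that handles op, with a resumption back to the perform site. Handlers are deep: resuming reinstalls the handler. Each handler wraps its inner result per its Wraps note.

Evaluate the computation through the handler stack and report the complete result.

Step-by-step:
ask @ H2 ⇒ 1
ask @ H2 ⇒ 1
H0 returns (7, 4)
H1 returns [(7, 4)]
H2 returns [(7, 4)]
= [(7, 4)]

Answer: [(7, 4)]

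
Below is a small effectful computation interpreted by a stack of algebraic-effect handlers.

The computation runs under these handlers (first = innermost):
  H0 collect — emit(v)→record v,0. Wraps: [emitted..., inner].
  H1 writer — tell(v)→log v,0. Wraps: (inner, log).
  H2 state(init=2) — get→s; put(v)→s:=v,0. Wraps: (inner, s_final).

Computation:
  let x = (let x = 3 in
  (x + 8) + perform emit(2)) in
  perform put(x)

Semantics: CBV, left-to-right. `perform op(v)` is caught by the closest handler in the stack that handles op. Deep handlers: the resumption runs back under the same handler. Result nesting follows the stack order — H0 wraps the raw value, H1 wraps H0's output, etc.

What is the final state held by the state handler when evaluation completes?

Working:
emit(2) @ H0 ⇒ out+=2
put(11) @ H2 ⇒ s:=11
H0 returns [2, 0]
H1 returns ([2, 0], ())
H2 returns (([2, 0], ()), 11)
= (([2, 0], ()), 11)

Answer: 11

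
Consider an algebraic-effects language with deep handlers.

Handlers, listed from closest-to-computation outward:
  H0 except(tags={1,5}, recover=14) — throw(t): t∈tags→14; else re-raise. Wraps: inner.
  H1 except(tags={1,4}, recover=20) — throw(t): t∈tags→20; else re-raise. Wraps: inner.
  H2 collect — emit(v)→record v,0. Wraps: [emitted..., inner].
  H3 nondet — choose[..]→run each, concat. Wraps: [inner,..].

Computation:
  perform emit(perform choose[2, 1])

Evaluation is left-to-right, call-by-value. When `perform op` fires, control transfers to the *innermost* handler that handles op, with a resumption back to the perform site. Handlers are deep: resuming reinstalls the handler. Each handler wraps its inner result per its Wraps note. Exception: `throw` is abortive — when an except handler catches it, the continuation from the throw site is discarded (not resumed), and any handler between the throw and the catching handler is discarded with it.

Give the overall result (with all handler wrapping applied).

Working:
choose[2, 1] @ H3
  branch[0] choose=2:
    emit(2) @ H2 ⇒ out+=2
    H0 returns 0
    H1 returns 0
    H2 returns [2, 0]
    H3 returns [[2, 0]]
  branch[1] choose=1:
    emit(1) @ H2 ⇒ out+=1
    H0 returns 0
    H1 returns 0
    H2 returns [1, 0]
    H3 returns [[1, 0]]
= [[2, 0], [1, 0]]

Answer: [[2, 0], [1, 0]]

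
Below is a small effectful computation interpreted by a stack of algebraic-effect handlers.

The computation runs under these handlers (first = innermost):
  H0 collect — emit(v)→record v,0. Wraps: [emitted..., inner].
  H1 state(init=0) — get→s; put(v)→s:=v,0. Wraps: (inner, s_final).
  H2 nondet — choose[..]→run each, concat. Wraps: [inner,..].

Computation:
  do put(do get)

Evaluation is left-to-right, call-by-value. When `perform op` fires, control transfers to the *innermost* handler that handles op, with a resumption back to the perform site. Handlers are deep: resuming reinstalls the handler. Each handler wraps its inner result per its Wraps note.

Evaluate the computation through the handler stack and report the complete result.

Evaluation trace:
get @ H1 ⇒ 0
put(0) @ H1 ⇒ s:=0
H0 returns [0]
H1 returns ([0], 0)
H2 returns [([0], 0)]
= [([0], 0)]

Answer: [([0], 0)]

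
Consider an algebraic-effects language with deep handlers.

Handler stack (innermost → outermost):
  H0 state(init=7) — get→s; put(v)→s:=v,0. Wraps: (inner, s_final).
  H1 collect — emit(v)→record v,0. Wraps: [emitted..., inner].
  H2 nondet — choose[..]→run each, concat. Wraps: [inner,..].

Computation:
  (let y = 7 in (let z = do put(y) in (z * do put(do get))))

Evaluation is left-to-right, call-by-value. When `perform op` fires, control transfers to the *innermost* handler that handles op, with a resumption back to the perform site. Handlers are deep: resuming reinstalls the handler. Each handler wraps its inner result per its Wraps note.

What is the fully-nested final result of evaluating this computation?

Answer: [[(0, 7)]]

Evaluation trace:
put(7) @ H0 ⇒ s:=7
get @ H0 ⇒ 7
put(7) @ H0 ⇒ s:=7
H0 returns (0, 7)
H1 returns [(0, 7)]
H2 returns [[(0, 7)]]
= [[(0, 7)]]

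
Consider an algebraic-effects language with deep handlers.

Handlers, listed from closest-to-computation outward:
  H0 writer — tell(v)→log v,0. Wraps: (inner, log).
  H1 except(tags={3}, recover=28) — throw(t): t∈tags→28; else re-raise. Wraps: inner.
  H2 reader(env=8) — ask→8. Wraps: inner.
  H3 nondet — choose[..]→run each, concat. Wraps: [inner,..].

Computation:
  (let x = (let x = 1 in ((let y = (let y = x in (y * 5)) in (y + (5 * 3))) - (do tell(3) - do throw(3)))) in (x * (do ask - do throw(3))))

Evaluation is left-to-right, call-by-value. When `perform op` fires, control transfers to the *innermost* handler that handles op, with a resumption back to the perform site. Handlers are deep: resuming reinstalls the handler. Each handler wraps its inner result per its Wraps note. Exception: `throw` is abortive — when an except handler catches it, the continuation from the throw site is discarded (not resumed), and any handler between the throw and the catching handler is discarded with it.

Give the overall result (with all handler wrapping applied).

Answer: [28]

Working:
tell(3) @ H0 ⇒ log+=3
throw(3) @ H1 caught ⇒ 28
H2 returns 28
H3 returns [28]
= [28]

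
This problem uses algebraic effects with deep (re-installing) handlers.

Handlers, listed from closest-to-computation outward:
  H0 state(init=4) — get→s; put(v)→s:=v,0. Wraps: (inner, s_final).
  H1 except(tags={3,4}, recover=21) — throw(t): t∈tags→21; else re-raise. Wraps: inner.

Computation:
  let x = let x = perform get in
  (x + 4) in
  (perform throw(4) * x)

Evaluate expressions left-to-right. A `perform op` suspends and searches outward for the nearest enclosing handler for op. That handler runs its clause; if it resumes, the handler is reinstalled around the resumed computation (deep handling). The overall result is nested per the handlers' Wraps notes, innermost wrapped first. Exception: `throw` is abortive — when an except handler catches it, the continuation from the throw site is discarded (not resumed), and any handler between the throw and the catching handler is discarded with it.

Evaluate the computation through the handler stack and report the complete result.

Answer: 21

Step-by-step:
get @ H0 ⇒ 4
throw(4) @ H1 caught ⇒ 21
= 21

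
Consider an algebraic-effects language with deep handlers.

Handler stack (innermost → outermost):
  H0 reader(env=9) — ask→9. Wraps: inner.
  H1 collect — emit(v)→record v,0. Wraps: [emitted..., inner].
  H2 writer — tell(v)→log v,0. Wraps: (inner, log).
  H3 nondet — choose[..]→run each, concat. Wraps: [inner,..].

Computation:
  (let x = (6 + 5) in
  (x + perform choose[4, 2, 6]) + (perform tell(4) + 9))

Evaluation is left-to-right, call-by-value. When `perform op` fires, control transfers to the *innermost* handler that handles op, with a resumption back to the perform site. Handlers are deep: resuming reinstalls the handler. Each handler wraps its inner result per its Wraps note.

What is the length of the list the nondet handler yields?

Answer: 3

Evaluation trace:
choose[4, 2, 6] @ H3
  branch[0] choose=4:
    tell(4) @ H2 ⇒ log+=4
    H0 returns 24
    H1 returns [24]
    H2 returns ([24], (4))
    H3 returns [([24], (4))]
  branch[1] choose=2:
    tell(4) @ H2 ⇒ log+=4
    H0 returns 22
    H1 returns [22]
    H2 returns ([22], (4))
    H3 returns [([22], (4))]
  branch[2] choose=6:
    tell(4) @ H2 ⇒ log+=4
    H0 returns 26
    H1 returns [26]
    H2 returns ([26], (4))
    H3 returns [([26], (4))]
= [([24], (4)), ([22], (4)), ([26], (4))]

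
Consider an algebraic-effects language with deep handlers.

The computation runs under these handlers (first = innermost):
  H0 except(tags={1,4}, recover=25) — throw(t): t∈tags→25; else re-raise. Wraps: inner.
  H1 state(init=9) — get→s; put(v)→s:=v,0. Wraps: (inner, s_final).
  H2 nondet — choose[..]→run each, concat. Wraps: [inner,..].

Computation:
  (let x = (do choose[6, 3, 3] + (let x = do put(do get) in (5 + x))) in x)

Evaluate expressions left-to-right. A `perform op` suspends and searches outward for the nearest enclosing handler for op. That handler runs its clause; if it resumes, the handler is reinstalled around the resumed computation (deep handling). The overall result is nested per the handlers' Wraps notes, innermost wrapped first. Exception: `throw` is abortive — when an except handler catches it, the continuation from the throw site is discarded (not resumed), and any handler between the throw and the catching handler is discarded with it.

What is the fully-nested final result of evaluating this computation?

Answer: [(11, 9), (8, 9), (8, 9)]

Working:
choose[6, 3, 3] @ H2
  branch[0] choose=6:
    get @ H1 ⇒ 9
    put(9) @ H1 ⇒ s:=9
    H0 returns 11
    H1 returns (11, 9)
    H2 returns [(11, 9)]
  branch[1] choose=3:
    get @ H1 ⇒ 9
    put(9) @ H1 ⇒ s:=9
    H0 returns 8
    H1 returns (8, 9)
    H2 returns [(8, 9)]
  branch[2] choose=3:
    get @ H1 ⇒ 9
    put(9) @ H1 ⇒ s:=9
    H0 returns 8
    H1 returns (8, 9)
    H2 returns [(8, 9)]
= [(11, 9), (8, 9), (8, 9)]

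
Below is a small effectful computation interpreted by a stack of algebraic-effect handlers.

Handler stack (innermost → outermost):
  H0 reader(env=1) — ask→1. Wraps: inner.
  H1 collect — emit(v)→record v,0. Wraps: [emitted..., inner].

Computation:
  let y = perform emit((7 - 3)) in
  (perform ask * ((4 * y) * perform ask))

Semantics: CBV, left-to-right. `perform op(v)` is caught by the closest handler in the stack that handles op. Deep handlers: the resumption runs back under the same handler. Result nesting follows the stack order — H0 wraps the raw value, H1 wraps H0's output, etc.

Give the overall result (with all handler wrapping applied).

Evaluation trace:
emit(4) @ H1 ⇒ out+=4
ask @ H0 ⇒ 1
ask @ H0 ⇒ 1
H0 returns 0
H1 returns [4, 0]
= [4, 0]

Answer: [4, 0]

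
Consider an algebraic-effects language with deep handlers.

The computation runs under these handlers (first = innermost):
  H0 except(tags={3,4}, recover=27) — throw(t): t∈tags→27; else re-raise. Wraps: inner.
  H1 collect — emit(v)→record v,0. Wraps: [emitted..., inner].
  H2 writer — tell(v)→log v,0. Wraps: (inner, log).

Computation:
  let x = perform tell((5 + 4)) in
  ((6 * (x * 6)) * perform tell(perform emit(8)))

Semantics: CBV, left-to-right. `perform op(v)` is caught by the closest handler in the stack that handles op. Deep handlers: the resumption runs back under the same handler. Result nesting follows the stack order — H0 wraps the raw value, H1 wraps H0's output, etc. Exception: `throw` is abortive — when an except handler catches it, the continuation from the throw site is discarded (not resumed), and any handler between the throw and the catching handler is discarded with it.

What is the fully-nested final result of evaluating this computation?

Answer: ([8, 0], (9, 0))

Step-by-step:
tell(9) @ H2 ⇒ log+=9
emit(8) @ H1 ⇒ out+=8
tell(0) @ H2 ⇒ log+=0
H0 returns 0
H1 returns [8, 0]
H2 returns ([8, 0], (9, 0))
= ([8, 0], (9, 0))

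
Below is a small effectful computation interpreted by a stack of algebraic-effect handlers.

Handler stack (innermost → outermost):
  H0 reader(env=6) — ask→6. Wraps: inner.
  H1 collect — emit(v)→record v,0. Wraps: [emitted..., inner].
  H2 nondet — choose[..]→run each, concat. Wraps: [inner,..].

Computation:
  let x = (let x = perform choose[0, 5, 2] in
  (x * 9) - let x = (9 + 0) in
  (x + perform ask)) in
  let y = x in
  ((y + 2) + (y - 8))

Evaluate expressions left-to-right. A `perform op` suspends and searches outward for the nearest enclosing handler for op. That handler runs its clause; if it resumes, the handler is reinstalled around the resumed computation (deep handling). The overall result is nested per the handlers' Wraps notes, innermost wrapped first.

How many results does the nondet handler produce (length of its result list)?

Answer: 3

Step-by-step:
choose[0, 5, 2] @ H2
  branch[0] choose=0:
    ask @ H0 ⇒ 6
    H0 returns -36
    H1 returns [-36]
    H2 returns [[-36]]
  branch[1] choose=5:
    ask @ H0 ⇒ 6
    H0 returns 54
    H1 returns [54]
    H2 returns [[54]]
  branch[2] choose=2:
    ask @ H0 ⇒ 6
    H0 returns 0
    H1 returns [0]
    H2 returns [[0]]
= [[-36], [54], [0]]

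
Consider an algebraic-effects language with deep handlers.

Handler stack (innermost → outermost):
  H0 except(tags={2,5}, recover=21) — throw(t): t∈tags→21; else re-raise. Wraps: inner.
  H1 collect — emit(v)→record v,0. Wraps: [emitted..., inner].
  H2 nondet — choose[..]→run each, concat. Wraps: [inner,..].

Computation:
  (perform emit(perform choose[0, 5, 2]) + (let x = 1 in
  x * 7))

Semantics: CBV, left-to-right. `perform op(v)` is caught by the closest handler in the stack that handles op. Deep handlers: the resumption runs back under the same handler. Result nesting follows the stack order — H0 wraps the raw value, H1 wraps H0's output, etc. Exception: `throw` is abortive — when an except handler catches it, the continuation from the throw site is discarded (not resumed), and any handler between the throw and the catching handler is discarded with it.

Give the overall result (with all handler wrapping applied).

Step-by-step:
choose[0, 5, 2] @ H2
  branch[0] choose=0:
    emit(0) @ H1 ⇒ out+=0
    H0 returns 7
    H1 returns [0, 7]
    H2 returns [[0, 7]]
  branch[1] choose=5:
    emit(5) @ H1 ⇒ out+=5
    H0 returns 7
    H1 returns [5, 7]
    H2 returns [[5, 7]]
  branch[2] choose=2:
    emit(2) @ H1 ⇒ out+=2
    H0 returns 7
    H1 returns [2, 7]
    H2 returns [[2, 7]]
= [[0, 7], [5, 7], [2, 7]]

Answer: [[0, 7], [5, 7], [2, 7]]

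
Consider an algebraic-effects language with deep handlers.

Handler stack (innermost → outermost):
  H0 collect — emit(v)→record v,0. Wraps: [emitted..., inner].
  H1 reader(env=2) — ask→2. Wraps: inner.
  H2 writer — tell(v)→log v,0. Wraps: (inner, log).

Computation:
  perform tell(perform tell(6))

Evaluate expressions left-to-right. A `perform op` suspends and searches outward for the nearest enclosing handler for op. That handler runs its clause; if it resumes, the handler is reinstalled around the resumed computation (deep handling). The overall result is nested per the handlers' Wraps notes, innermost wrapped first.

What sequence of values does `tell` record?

Working:
tell(6) @ H2 ⇒ log+=6
tell(0) @ H2 ⇒ log+=0
H0 returns [0]
H1 returns [0]
H2 returns ([0], (6, 0))
= ([0], (6, 0))

Answer: (6, 0)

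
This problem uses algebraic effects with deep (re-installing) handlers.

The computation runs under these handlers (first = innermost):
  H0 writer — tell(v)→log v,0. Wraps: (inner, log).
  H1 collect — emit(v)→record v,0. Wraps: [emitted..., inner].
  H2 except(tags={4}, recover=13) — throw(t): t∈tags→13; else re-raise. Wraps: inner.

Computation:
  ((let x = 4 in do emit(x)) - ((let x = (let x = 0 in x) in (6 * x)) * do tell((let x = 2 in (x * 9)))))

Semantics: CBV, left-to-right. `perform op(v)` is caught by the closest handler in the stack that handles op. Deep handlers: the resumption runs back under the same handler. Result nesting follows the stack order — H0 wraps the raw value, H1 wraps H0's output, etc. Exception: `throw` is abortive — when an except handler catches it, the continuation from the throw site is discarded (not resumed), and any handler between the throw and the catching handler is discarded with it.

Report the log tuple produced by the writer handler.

Answer: (18)

Step-by-step:
emit(4) @ H1 ⇒ out+=4
tell(18) @ H0 ⇒ log+=18
H0 returns (0, (18))
H1 returns [4, (0, (18))]
H2 returns [4, (0, (18))]
= [4, (0, (18))]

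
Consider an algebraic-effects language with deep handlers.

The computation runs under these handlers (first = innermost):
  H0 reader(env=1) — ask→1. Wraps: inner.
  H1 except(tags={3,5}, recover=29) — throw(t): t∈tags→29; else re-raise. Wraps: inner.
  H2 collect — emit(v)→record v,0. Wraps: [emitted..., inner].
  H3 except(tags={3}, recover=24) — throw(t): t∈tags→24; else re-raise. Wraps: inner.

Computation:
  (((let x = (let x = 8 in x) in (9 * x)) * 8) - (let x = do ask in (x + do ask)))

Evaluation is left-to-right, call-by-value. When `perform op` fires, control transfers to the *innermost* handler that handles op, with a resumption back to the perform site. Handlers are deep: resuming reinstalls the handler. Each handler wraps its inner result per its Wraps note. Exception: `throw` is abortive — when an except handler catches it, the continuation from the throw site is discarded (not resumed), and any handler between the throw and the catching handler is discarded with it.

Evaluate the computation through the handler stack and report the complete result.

Answer: [574]

Evaluation trace:
ask @ H0 ⇒ 1
ask @ H0 ⇒ 1
H0 returns 574
H1 returns 574
H2 returns [574]
H3 returns [574]
= [574]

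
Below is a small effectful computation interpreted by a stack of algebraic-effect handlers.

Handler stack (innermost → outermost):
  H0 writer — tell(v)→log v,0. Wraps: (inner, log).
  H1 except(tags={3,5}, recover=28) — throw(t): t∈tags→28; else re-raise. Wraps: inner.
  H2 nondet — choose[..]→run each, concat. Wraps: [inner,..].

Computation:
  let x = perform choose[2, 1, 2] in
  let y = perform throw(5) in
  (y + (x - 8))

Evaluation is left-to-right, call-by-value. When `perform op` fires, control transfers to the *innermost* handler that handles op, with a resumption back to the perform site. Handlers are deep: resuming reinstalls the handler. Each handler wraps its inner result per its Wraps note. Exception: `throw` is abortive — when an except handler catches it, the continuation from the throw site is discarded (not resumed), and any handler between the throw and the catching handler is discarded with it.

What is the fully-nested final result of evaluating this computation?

Step-by-step:
choose[2, 1, 2] @ H2
  branch[0] choose=2:
    throw(5) @ H1 caught ⇒ 28
    H2 returns [28]
  branch[1] choose=1:
    throw(5) @ H1 caught ⇒ 28
    H2 returns [28]
  branch[2] choose=2:
    throw(5) @ H1 caught ⇒ 28
    H2 returns [28]
= [28, 28, 28]

Answer: [28, 28, 28]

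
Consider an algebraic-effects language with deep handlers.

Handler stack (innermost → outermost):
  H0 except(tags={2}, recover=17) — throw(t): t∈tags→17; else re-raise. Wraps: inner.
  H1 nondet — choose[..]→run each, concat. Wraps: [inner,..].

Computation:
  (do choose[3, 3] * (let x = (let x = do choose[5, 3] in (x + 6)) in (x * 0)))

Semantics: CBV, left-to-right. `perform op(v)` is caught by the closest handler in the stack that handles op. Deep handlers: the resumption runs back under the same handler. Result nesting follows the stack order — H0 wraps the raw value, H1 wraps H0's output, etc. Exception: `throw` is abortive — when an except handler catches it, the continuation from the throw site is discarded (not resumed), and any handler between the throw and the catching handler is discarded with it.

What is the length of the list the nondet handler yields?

Answer: 4

Working:
choose[3, 3] @ H1
  branch[0] choose=3:
    choose[5, 3] @ H1
      branch[0] choose=5:
        H0 returns 0
        H1 returns [0]
      branch[1] choose=3:
        H0 returns 0
        H1 returns [0]
  branch[1] choose=3:
    choose[5, 3] @ H1
      branch[0] choose=5:
        H0 returns 0
        H1 returns [0]
      branch[1] choose=3:
        H0 returns 0
        H1 returns [0]
= [0, 0, 0, 0]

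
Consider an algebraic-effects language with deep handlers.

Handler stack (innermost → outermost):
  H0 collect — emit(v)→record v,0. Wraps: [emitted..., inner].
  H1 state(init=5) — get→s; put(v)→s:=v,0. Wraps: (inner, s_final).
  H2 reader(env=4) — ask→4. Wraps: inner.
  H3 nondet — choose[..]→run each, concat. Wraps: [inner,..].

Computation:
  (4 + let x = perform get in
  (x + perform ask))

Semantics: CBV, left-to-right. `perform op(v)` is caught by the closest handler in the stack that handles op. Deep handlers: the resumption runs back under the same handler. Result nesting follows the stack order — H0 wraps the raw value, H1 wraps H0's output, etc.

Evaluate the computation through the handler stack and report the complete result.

Step-by-step:
get @ H1 ⇒ 5
ask @ H2 ⇒ 4
H0 returns [13]
H1 returns ([13], 5)
H2 returns ([13], 5)
H3 returns [([13], 5)]
= [([13], 5)]

Answer: [([13], 5)]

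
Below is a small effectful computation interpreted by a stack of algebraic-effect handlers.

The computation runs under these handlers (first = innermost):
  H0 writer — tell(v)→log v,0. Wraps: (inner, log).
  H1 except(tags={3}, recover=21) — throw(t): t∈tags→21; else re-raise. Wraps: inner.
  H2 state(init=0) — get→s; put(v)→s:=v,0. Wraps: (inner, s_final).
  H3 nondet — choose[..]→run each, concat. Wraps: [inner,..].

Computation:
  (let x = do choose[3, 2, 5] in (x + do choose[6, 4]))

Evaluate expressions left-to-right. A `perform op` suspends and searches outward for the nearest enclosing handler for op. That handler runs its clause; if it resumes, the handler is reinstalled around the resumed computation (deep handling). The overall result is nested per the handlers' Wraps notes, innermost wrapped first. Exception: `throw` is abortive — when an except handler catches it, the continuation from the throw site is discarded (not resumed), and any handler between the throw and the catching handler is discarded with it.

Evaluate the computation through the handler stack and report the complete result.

Working:
choose[3, 2, 5] @ H3
  branch[0] choose=3:
    choose[6, 4] @ H3
      branch[0] choose=6:
        H0 returns (9, ())
        H1 returns (9, ())
        H2 returns ((9, ()), 0)
        H3 returns [((9, ()), 0)]
      branch[1] choose=4:
        H0 returns (7, ())
        H1 returns (7, ())
        H2 returns ((7, ()), 0)
        H3 returns [((7, ()), 0)]
  branch[1] choose=2:
    choose[6, 4] @ H3
      branch[0] choose=6:
        H0 returns (8, ())
        H1 returns (8, ())
        H2 returns ((8, ()), 0)
        H3 returns [((8, ()), 0)]
      branch[1] choose=4:
        H0 returns (6, ())
        H1 returns (6, ())
        H2 returns ((6, ()), 0)
        H3 returns [((6, ()), 0)]
  branch[2] choose=5:
    choose[6, 4] @ H3
      branch[0] choose=6:
        H0 returns (11, ())
        H1 returns (11, ())
        H2 returns ((11, ()), 0)
        H3 returns [((11, ()), 0)]
      branch[1] choose=4:
        H0 returns (9, ())
        H1 returns (9, ())
        H2 returns ((9, ()), 0)
        H3 returns [((9, ()), 0)]
= [((9, ()), 0), ((7, ()), 0), ((8, ()), 0), ((6, ()), 0), ((11, ()), 0), ((9, ()), 0)]

Answer: [((9, ()), 0), ((7, ()), 0), ((8, ()), 0), ((6, ()), 0), ((11, ()), 0), ((9, ()), 0)]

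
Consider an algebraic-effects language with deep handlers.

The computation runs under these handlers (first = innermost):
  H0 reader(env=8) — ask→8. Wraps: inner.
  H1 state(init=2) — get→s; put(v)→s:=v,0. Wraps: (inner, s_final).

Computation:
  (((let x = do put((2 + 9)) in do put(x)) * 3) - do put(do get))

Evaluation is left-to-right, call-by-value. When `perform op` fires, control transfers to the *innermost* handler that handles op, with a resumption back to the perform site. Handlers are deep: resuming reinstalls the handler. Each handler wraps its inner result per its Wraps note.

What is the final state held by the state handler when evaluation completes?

Evaluation trace:
put(11) @ H1 ⇒ s:=11
put(0) @ H1 ⇒ s:=0
get @ H1 ⇒ 0
put(0) @ H1 ⇒ s:=0
H0 returns 0
H1 returns (0, 0)
= (0, 0)

Answer: 0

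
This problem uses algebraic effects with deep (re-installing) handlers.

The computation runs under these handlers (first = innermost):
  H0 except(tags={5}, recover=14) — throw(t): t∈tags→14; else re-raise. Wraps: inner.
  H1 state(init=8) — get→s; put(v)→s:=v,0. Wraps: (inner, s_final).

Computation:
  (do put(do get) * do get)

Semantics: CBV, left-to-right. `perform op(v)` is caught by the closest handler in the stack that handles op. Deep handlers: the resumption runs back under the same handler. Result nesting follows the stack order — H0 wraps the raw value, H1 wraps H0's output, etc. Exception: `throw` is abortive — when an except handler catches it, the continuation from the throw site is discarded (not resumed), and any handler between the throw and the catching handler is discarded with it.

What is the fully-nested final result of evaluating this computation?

Step-by-step:
get @ H1 ⇒ 8
put(8) @ H1 ⇒ s:=8
get @ H1 ⇒ 8
H0 returns 0
H1 returns (0, 8)
= (0, 8)

Answer: (0, 8)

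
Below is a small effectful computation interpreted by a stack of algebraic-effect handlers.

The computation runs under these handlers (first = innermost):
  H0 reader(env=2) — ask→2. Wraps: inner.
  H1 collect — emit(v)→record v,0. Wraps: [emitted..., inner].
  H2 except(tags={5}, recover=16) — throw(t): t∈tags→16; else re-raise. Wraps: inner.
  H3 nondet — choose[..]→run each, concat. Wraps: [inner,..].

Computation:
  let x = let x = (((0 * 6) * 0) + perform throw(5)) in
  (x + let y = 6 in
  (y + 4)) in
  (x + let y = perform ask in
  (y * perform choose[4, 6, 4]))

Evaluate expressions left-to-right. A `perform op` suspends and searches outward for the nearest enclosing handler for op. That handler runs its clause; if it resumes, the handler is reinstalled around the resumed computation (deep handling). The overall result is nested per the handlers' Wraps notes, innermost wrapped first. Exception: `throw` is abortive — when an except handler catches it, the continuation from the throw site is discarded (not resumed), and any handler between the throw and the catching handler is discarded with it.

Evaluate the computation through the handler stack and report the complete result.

Answer: [16]

Working:
throw(5) @ H2 caught ⇒ 16
H3 returns [16]
= [16]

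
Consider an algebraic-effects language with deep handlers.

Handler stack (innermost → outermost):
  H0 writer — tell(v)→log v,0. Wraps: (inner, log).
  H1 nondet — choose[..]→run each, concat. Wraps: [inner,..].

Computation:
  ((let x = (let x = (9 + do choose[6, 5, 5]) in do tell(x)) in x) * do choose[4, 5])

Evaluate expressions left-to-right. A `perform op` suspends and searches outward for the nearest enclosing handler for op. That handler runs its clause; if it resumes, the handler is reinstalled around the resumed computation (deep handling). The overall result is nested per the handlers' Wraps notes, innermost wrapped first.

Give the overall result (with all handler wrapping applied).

Answer: [(0, (15)), (0, (15)), (0, (14)), (0, (14)), (0, (14)), (0, (14))]

Evaluation trace:
choose[6, 5, 5] @ H1
  branch[0] choose=6:
    tell(15) @ H0 ⇒ log+=15
    choose[4, 5] @ H1
      branch[0] choose=4:
        H0 returns (0, (15))
        H1 returns [(0, (15))]
      branch[1] choose=5:
        H0 returns (0, (15))
        H1 returns [(0, (15))]
  branch[1] choose=5:
    tell(14) @ H0 ⇒ log+=14
    choose[4, 5] @ H1
      branch[0] choose=4:
        H0 returns (0, (14))
        H1 returns [(0, (14))]
      branch[1] choose=5:
        H0 returns (0, (14))
        H1 returns [(0, (14))]
  branch[2] choose=5:
    tell(14) @ H0 ⇒ log+=14
    choose[4, 5] @ H1
      branch[0] choose=4:
        H0 returns (0, (14))
        H1 returns [(0, (14))]
      branch[1] choose=5:
        H0 returns (0, (14))
        H1 returns [(0, (14))]
= [(0, (15)), (0, (15)), (0, (14)), (0, (14)), (0, (14)), (0, (14))]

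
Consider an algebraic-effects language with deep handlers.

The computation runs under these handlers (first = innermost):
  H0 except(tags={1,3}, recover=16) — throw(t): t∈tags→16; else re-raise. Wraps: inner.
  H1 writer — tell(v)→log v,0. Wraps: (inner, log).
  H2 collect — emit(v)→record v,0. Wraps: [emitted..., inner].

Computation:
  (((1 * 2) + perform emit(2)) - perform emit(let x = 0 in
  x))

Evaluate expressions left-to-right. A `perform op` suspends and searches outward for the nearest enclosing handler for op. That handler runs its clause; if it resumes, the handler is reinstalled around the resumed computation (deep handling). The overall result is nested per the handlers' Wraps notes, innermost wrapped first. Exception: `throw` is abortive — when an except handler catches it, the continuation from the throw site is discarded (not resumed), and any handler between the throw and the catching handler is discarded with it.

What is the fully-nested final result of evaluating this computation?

Working:
emit(2) @ H2 ⇒ out+=2
emit(0) @ H2 ⇒ out+=0
H0 returns 2
H1 returns (2, ())
H2 returns [2, 0, (2, ())]
= [2, 0, (2, ())]

Answer: [2, 0, (2, ())]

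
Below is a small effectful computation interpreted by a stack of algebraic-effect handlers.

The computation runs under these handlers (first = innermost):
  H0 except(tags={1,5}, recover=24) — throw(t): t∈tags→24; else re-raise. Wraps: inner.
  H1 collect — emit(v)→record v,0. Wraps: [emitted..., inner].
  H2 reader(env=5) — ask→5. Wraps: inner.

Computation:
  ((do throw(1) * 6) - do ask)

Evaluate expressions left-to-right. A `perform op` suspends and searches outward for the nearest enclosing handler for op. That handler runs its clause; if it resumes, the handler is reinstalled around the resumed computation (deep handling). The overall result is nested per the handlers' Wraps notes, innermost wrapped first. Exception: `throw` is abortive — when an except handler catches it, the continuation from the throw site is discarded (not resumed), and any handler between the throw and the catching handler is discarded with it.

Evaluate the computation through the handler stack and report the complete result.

Working:
throw(1) @ H0 caught ⇒ 24
H1 returns [24]
H2 returns [24]
= [24]

Answer: [24]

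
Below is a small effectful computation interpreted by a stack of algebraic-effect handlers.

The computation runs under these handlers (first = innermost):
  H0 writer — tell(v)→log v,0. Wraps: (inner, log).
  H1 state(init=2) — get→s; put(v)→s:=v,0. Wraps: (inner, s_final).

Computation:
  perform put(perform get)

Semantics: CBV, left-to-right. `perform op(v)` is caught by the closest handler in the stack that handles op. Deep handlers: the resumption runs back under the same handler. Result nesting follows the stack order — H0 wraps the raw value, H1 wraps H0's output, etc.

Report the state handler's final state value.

Answer: 2

Working:
get @ H1 ⇒ 2
put(2) @ H1 ⇒ s:=2
H0 returns (0, ())
H1 returns ((0, ()), 2)
= ((0, ()), 2)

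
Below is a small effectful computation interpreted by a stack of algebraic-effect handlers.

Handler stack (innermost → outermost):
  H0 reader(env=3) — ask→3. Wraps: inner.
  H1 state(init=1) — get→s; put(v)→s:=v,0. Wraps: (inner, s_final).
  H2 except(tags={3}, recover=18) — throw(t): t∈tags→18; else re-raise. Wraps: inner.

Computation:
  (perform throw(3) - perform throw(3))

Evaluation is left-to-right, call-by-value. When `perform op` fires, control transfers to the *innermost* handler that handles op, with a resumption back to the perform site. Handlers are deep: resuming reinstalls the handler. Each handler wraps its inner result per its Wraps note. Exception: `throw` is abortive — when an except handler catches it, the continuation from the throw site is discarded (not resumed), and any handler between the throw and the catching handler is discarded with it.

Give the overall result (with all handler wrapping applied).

Working:
throw(3) @ H2 caught ⇒ 18
= 18

Answer: 18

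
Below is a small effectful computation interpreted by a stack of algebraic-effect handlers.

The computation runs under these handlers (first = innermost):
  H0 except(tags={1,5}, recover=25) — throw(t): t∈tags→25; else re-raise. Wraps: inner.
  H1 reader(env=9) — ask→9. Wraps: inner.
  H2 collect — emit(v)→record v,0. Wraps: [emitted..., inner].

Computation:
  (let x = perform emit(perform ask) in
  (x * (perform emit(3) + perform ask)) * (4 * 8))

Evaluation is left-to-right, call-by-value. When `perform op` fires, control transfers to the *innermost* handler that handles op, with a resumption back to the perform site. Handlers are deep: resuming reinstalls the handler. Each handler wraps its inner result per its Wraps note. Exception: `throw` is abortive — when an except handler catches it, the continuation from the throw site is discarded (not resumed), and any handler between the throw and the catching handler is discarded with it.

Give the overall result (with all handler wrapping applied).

Answer: [9, 3, 0]

Evaluation trace:
ask @ H1 ⇒ 9
emit(9) @ H2 ⇒ out+=9
emit(3) @ H2 ⇒ out+=3
ask @ H1 ⇒ 9
H0 returns 0
H1 returns 0
H2 returns [9, 3, 0]
= [9, 3, 0]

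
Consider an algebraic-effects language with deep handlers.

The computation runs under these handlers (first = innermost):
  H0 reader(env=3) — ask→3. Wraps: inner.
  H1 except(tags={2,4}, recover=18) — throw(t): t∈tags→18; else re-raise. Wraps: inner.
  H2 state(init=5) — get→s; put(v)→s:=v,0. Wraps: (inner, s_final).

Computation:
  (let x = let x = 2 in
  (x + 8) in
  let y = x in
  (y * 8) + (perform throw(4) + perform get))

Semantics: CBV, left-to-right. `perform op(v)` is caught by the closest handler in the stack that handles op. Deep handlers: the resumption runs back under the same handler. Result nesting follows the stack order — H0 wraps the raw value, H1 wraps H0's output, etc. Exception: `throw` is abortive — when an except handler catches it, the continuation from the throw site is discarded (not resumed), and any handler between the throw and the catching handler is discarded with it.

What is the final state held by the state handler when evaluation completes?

Step-by-step:
throw(4) @ H1 caught ⇒ 18
H2 returns (18, 5)
= (18, 5)

Answer: 5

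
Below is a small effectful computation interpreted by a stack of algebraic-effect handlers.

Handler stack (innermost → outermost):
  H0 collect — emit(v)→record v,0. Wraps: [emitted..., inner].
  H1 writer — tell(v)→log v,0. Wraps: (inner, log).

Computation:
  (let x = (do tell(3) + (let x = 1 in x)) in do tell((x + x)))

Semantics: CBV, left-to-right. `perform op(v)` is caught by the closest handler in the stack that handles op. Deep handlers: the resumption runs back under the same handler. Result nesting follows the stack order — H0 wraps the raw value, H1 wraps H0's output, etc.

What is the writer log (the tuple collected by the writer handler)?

Answer: (3, 2)

Working:
tell(3) @ H1 ⇒ log+=3
tell(2) @ H1 ⇒ log+=2
H0 returns [0]
H1 returns ([0], (3, 2))
= ([0], (3, 2))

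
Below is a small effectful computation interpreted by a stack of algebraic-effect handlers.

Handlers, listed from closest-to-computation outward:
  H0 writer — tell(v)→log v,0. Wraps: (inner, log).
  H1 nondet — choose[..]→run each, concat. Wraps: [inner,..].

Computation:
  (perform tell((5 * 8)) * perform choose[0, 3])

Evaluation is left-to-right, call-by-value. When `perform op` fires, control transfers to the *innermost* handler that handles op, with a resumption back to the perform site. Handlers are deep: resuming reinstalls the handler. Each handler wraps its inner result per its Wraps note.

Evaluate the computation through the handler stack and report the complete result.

Step-by-step:
tell(40) @ H0 ⇒ log+=40
choose[0, 3] @ H1
  branch[0] choose=0:
    H0 returns (0, (40))
    H1 returns [(0, (40))]
  branch[1] choose=3:
    H0 returns (0, (40))
    H1 returns [(0, (40))]
= [(0, (40)), (0, (40))]

Answer: [(0, (40)), (0, (40))]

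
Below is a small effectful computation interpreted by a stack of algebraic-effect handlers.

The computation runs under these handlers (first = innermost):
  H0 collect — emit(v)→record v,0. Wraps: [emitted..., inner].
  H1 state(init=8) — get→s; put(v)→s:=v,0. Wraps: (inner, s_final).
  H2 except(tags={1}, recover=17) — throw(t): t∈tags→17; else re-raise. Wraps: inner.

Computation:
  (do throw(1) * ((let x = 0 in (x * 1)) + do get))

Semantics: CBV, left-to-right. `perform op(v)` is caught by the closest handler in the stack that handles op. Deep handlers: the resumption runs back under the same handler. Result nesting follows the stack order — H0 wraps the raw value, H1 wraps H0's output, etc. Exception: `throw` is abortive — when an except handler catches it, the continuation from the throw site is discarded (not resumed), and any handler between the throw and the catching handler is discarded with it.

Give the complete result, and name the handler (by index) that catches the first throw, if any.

Working:
throw(1) @ H2 caught ⇒ 17
= 17

Answer: 17 ; first throw caught by: H2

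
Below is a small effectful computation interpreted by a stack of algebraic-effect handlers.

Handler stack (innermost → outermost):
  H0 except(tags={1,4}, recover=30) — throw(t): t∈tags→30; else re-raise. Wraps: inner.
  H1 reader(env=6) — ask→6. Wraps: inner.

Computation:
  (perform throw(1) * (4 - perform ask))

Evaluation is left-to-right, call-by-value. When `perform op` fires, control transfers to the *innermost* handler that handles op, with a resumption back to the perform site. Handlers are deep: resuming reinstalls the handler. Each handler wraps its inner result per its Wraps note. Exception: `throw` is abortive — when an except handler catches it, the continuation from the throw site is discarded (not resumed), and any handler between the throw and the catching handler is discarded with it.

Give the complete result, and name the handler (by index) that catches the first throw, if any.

Evaluation trace:
throw(1) @ H0 caught ⇒ 30
H1 returns 30
= 30

Answer: 30 ; first throw caught by: H0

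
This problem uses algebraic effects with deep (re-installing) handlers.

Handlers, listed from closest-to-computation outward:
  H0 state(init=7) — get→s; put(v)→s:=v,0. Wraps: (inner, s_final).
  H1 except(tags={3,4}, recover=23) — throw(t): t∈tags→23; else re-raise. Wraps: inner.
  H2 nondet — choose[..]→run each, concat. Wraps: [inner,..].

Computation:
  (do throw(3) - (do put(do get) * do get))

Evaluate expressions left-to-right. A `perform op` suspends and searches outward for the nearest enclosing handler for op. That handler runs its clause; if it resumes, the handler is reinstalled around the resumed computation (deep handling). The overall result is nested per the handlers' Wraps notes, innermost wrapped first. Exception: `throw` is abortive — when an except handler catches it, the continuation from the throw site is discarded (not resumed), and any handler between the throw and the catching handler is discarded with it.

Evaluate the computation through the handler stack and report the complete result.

Step-by-step:
throw(3) @ H1 caught ⇒ 23
H2 returns [23]
= [23]

Answer: [23]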